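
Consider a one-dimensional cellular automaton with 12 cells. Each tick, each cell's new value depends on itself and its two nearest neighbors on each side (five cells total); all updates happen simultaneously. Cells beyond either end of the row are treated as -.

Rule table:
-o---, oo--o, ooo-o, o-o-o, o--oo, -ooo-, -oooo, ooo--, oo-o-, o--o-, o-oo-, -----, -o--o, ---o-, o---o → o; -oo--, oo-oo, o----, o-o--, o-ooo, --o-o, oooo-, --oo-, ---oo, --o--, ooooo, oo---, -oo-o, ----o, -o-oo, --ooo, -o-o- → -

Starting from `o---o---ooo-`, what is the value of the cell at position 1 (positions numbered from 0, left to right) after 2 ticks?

-

-ooo-oo--oo-
--oo-o-oo---
position 1 holds -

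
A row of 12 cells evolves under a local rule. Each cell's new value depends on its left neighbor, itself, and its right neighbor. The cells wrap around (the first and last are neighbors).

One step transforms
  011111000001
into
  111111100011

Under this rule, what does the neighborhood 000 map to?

0

At position 7 the neighborhood is 000; the next row has 0 there.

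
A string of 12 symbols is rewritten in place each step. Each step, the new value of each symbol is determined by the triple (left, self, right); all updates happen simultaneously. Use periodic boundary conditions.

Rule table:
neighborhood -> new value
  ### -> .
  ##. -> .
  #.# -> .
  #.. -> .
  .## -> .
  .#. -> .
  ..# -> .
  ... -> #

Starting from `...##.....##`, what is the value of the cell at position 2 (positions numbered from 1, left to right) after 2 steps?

.#....###...
...##.....##
position 2 holds .

.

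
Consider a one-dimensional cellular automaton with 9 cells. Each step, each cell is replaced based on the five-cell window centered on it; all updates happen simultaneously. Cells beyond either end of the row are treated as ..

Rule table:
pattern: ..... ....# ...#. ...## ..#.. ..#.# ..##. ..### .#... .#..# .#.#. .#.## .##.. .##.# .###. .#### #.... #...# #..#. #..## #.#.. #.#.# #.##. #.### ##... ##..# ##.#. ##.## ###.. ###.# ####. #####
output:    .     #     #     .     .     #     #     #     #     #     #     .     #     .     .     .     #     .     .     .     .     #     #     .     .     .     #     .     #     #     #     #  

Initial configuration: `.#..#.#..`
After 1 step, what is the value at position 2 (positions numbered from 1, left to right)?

step 1: #.#.##.##
position 2 holds .

.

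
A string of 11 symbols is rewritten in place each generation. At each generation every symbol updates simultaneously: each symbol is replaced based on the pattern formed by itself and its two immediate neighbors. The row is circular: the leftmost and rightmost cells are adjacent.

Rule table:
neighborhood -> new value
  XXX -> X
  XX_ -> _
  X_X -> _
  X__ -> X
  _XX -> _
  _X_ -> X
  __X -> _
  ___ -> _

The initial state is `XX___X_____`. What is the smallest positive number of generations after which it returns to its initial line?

__X__XX____
__XX___X___
____X__XX__
____XX___X_
______X__XX
X_____XX___
XX______X__
__X_____XX_
__XX______X
X___X_____X
_X__XX_____
_XX___X____
___X__XX___
___XX___X__
_____X__XX_
_____XX___X
X______X__X
_X_____XX__
_XX______X_
___X_____XX
X__XX______
XX___X_____

22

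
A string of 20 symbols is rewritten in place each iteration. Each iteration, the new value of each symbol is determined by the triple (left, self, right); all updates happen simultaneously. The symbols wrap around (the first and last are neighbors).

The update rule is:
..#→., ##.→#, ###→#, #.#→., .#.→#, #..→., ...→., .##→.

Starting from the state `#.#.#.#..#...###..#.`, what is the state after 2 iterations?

iteration 1: #.#.#.#..#....##..#.
iteration 2: #.#.#.#..#.....#..#.

#.#.#.#..#.....#..#.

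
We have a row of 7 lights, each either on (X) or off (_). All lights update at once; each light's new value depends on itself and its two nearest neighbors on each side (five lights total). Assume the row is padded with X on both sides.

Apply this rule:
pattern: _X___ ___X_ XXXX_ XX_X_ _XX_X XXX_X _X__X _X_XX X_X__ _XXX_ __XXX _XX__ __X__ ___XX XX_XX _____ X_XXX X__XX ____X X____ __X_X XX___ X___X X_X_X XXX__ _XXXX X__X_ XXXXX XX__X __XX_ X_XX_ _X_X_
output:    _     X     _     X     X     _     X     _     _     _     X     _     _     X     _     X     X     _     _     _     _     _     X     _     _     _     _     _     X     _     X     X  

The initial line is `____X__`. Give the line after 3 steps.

___X_X_
_XX_X__
_XXX_X_

_XXX_X_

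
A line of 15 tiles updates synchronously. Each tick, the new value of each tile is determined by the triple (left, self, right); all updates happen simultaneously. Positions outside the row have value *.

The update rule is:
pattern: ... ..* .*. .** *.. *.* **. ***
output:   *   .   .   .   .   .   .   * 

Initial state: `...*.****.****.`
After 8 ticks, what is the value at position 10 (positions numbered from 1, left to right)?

.

.*....**...**..
...**....*.....
.*....**...***.
...**....*..*..
.*....**.......
...**....*****.
.*....**..***..
...**......*...
position 10 holds .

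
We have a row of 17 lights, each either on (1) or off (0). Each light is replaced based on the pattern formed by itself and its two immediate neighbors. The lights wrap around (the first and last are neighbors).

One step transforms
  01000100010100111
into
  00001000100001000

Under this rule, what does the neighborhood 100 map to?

0

At position 2 the neighborhood is 100; the next row has 0 there.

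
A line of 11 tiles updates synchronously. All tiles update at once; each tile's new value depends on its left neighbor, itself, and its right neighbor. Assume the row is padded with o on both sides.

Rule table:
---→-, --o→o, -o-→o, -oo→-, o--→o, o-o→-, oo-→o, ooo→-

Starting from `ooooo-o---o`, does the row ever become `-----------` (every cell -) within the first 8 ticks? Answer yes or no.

----o-oo-o-
o--oo--o-o-
ooo-oooo-o-
--o----o-o-
oooo--oo-o-
---ooo-o-o-
o-o--o-o-o-
o-oooo-o-o-
tick 8 is o-oooo-o-o-, still not uniform -

no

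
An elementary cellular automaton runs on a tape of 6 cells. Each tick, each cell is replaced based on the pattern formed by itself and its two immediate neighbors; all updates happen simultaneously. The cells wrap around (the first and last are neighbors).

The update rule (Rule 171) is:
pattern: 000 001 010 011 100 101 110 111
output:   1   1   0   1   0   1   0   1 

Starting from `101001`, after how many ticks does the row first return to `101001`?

6

tick 1: 010011
tick 2: 100110
tick 3: 001101
tick 4: 011010
tick 5: 110100
tick 6: 101001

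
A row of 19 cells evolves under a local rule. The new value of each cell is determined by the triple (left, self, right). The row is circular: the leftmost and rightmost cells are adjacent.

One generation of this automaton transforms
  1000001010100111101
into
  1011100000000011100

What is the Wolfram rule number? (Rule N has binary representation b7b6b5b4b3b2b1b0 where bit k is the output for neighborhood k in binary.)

position 14: 111 → 1  (bit 7 = 1)
position 0: 110 → 1  (bit 6 = 1)
position 7: 101 → 0  (bit 5 = 0)
position 1: 100 → 0  (bit 4 = 0)
position 13: 011 → 0  (bit 3 = 0)
position 6: 010 → 0  (bit 2 = 0)
position 5: 001 → 0  (bit 1 = 0)
position 2: 000 → 1  (bit 0 = 1)
bits b7..b0 = 11000001 = 193

193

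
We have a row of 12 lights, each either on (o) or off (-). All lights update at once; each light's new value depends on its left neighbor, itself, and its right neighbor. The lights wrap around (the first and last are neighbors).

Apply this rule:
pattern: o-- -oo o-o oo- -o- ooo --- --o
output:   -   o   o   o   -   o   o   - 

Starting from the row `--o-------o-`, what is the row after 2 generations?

o---ooooo---
--o-ooooo-o-

--o-ooooo-o-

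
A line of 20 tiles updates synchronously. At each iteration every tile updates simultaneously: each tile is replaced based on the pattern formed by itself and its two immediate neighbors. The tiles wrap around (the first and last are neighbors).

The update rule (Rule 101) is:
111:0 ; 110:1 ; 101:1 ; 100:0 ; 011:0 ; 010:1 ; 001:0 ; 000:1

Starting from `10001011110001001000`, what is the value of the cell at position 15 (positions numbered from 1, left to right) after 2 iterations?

10101100010101001010
11110101011111001111
position 15 holds 0

0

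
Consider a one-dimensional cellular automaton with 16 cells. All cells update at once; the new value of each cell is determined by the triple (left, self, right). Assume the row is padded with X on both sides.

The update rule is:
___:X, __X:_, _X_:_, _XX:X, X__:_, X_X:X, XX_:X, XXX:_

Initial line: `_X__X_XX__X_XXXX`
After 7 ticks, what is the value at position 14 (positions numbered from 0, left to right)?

X____XXX___XX___
X_XX_X_X_X_XX_X_
XXXXX_X_X_XXXX_X
____XX_X_XX__XXX
_XX_XXX_XXX__X__
XXXXX_XXX_X_____
____XXX_XX__XXX_
position 14 holds X

X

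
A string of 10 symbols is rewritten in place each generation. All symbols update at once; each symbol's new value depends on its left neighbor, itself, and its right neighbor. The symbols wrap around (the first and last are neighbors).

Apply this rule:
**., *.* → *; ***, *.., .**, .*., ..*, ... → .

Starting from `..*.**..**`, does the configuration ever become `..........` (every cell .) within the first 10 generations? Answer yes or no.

generation 1: ...*.*...*
generation 2: ....*.....
generation 3: ..........
all cells are . at generation 3

yes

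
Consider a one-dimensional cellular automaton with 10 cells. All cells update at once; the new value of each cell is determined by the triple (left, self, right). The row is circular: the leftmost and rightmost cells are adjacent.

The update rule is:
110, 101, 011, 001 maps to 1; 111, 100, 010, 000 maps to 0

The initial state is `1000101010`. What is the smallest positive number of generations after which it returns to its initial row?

10

generation 1: 0001010101
generation 2: 0010101010
generation 3: 0101010100
generation 4: 1010101000
generation 5: 0101010001
generation 6: 1010100010
generation 7: 0101000101
generation 8: 1010001010
generation 9: 0100010101
generation 10: 1000101010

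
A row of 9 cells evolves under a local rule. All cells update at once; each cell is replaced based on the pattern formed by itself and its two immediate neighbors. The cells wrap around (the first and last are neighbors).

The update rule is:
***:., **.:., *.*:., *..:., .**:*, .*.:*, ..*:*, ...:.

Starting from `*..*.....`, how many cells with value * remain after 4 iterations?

*.**....*
..*....**
.**...**.
**...**..
count of *: 4

4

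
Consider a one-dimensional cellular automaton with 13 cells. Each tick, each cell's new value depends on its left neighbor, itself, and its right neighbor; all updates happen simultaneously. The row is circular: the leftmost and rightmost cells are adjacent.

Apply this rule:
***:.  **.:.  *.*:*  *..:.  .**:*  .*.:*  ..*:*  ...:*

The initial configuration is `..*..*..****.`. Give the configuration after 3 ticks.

..**.**..**..

tick 1: ***.**.**....
tick 2: *..**.**..***
tick 3: ..**.**..**..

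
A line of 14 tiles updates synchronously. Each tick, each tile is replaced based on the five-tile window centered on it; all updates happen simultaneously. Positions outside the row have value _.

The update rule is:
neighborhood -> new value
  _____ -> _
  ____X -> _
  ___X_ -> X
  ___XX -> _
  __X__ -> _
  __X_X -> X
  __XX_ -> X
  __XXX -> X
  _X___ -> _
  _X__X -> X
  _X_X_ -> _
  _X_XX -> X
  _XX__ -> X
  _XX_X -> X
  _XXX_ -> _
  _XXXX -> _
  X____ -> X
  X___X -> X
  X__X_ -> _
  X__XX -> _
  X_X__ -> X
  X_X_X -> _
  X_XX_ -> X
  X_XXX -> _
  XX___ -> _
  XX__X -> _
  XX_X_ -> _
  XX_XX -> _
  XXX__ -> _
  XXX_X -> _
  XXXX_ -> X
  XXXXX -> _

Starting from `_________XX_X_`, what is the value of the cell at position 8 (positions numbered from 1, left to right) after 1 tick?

_________XX_X_
position 8 holds _

_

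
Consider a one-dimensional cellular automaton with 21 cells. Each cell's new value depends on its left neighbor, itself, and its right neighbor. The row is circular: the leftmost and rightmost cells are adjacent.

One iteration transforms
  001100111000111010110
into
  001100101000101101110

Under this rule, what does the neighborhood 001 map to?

0

At position 1 the neighborhood is 001; the next row has 0 there.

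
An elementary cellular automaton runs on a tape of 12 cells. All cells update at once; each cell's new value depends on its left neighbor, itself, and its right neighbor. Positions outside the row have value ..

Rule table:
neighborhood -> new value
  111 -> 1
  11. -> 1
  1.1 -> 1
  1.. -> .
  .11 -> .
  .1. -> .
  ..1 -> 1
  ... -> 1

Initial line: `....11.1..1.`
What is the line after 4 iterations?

.1.1111..1..

1111.11..1..
.1111.1.1..1
1.1111.1..1.
.1.1111..1..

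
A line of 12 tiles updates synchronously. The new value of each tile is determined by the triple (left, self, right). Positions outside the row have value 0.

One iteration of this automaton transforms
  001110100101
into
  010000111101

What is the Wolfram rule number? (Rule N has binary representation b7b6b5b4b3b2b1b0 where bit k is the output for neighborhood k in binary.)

22

position 3: 111 → 0  (bit 7 = 0)
position 4: 110 → 0  (bit 6 = 0)
position 5: 101 → 0  (bit 5 = 0)
position 7: 100 → 1  (bit 4 = 1)
position 2: 011 → 0  (bit 3 = 0)
position 6: 010 → 1  (bit 2 = 1)
position 1: 001 → 1  (bit 1 = 1)
position 0: 000 → 0  (bit 0 = 0)
bits b7..b0 = 00010110 = 22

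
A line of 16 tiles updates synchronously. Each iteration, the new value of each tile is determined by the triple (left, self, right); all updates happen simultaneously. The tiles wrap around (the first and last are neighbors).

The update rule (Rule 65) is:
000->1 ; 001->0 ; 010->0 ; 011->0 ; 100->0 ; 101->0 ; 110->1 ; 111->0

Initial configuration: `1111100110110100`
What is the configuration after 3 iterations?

0010100011110000

iteration 1: 0000100010010000
iteration 2: 1110001000000111
iteration 3: 0010100011110000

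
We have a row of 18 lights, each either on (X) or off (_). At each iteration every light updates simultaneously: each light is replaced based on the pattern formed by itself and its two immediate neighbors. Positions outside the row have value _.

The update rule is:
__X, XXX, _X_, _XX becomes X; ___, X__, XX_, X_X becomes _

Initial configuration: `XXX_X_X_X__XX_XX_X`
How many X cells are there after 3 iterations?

iteration 1: XX__X_X_X_XX__X__X
iteration 2: X__XX_X_X_X__XX_XX
iteration 3: X_XX__X_X_X_XX__X_
count of X: 9

9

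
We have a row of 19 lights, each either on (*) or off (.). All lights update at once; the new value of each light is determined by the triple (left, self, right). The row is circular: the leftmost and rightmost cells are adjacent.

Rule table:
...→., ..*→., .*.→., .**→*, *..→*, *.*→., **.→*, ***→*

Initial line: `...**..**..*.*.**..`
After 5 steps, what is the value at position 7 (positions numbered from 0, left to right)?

step 1: ...***.***.....***.
step 2: ...***.****....****
step 3: *..***.*****...****
step 4: **.***.******..****
step 5: **.***.*******.****
position 7 holds *

*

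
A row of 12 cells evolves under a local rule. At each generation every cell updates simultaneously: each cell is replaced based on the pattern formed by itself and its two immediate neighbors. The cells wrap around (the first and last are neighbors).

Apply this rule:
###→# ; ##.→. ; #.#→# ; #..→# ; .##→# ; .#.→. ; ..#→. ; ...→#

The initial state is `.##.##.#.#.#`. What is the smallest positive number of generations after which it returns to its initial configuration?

generation 1: ##.##.#.#.#.
generation 2: #.##.#.#.#.#
generation 3: .##.#.#.#.##
generation 4: ##.#.#.#.##.
generation 5: #.#.#.#.##.#
generation 6: .#.#.#.##.##
generation 7: #.#.#.##.##.
generation 8: .#.#.##.##.#
generation 9: #.#.##.##.#.
generation 10: .#.##.##.#.#
generation 11: #.##.##.#.#.
generation 12: .##.##.#.#.#

12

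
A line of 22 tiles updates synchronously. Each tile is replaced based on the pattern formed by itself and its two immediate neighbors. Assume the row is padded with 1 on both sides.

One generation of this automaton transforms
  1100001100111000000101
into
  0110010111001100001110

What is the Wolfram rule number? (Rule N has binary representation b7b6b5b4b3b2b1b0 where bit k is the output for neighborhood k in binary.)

position 0: 111 → 0  (bit 7 = 0)
position 1: 110 → 1  (bit 6 = 1)
position 20: 101 → 1  (bit 5 = 1)
position 2: 100 → 1  (bit 4 = 1)
position 6: 011 → 0  (bit 3 = 0)
position 19: 010 → 1  (bit 2 = 1)
position 5: 001 → 1  (bit 1 = 1)
position 3: 000 → 0  (bit 0 = 0)
bits b7..b0 = 01110110 = 118

118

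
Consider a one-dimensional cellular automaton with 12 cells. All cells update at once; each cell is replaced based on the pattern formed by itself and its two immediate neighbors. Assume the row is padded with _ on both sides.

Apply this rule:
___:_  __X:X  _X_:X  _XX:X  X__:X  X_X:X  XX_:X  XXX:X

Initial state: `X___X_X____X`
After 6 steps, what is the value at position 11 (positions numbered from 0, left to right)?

XX_XXXXX__XX
XXXXXXXXXXXX
XXXXXXXXXXXX  (fixed point — unchanged through step 6)
position 11 holds X

X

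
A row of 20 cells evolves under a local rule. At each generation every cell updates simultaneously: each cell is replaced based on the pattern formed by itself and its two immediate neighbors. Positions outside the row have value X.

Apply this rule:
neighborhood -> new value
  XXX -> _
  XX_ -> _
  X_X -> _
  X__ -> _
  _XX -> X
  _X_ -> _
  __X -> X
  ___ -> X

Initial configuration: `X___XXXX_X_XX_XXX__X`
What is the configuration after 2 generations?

__XXX______X__X___XX
_XX___XXXXX__X__XXX_

_XX___XXXXX__X__XXX_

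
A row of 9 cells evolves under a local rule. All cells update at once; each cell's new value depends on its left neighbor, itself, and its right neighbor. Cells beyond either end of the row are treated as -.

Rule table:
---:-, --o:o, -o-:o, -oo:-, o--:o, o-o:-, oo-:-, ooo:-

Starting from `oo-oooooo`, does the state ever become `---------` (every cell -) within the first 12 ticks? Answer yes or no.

tick 1: ---------
all cells are - at tick 1

yes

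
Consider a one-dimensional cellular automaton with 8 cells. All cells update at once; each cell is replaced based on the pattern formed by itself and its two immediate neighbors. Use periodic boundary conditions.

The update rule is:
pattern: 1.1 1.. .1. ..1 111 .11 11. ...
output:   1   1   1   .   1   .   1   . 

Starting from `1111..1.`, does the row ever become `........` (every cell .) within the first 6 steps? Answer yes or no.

no

.1111.11
1.1111.1
11.1111.
.11.1111
1.11.111
11.11.11
step 6 is 11.11.11, still not uniform .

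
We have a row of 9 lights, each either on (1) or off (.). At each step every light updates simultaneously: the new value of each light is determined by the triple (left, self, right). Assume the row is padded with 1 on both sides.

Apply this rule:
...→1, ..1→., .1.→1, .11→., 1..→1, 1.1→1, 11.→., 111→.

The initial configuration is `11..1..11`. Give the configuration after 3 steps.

..1.11...
1.11..11.
.1..1...1

.1..1...1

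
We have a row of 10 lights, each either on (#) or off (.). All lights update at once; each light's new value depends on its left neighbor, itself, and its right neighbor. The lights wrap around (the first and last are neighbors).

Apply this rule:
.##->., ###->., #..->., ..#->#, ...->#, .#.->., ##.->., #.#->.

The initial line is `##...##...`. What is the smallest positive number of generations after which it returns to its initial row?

5

generation 1: ...##...##
generation 2: .##...##..
generation 3: #...##...#
generation 4: ..##...##.
generation 5: ##...##...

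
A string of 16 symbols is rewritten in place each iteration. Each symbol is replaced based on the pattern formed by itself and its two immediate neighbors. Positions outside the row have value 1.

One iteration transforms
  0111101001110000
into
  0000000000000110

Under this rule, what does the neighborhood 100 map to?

0

At position 7 the neighborhood is 100; the next row has 0 there.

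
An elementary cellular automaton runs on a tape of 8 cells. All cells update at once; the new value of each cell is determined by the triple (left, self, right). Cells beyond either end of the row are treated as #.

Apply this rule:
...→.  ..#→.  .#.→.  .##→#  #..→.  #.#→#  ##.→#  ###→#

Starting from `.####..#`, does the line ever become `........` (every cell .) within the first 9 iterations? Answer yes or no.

no

#####..#
#####..#  (fixed point — unchanged through iteration 9)
iteration 9 is #####..#, still not uniform .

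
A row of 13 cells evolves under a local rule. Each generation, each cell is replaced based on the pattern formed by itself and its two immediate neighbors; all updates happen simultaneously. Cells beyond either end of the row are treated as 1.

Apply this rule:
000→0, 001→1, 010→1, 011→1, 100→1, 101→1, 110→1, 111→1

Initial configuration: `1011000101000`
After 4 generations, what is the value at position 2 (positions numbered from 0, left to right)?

1

1111101111101
1111111111111
1111111111111  (fixed point — unchanged through generation 4)
position 2 holds 1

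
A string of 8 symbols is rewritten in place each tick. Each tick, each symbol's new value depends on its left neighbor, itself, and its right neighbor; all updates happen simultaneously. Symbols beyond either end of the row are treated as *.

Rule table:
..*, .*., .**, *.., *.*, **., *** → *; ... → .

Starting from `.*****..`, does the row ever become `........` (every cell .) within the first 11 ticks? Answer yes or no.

no

********
********  (fixed point — unchanged through tick 11)
tick 11 is ********, still not uniform .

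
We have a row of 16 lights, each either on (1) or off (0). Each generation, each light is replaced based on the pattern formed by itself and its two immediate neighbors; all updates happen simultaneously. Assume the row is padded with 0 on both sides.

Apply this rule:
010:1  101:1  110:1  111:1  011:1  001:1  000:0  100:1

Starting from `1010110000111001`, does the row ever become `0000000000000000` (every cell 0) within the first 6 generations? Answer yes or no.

generation 1: 1111111001111111
generation 2: 1111111111111111
generation 3: 1111111111111111  (fixed point — unchanged through generation 6)
generation 6 is 1111111111111111, still not uniform 0

no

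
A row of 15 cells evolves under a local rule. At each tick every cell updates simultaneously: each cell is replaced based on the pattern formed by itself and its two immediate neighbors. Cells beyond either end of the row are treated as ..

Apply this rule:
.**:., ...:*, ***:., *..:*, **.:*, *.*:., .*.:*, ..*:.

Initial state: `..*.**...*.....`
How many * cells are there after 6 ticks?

tick 1: *.*..***.******
tick 2: *.**...*......*
tick 3: *..***.******.*
tick 4: **...*......*.*
tick 5: .***.******.*.*
tick 6: ...*......*.*.*
count of *: 4

4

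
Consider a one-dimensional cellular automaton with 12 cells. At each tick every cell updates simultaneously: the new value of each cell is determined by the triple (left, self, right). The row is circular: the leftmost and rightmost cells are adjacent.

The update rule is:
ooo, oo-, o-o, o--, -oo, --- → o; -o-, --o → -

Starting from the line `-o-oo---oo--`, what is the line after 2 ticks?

o-oooooooooo

tick 1: --ooooo-oooo
tick 2: o-oooooooooo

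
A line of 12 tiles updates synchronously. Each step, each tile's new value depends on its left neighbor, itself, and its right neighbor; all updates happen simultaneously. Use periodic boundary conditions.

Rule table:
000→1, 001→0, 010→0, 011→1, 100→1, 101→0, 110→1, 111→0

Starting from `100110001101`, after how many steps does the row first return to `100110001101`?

step 1: 110111101101
step 2: 010100101101
step 3: 000010001100
step 4: 111001101111
step 5: 001101101000
step 6: 101101100111
step 7: 101101110100
step 8: 001101010010
step 9: 101100001001
step 10: 101111100101
step 11: 101000110001
step 12: 100110111101
step 13: 110110100101
step 14: 010110010001
step 15: 000111001100
step 16: 110101101111
step 17: 010001101000
step 18: 001101100111
step 19: 101101110101
step 20: 101101010001
step 21: 101100001101
step 22: 101111101101
step 23: 101000101101
step 24: 100110001101

24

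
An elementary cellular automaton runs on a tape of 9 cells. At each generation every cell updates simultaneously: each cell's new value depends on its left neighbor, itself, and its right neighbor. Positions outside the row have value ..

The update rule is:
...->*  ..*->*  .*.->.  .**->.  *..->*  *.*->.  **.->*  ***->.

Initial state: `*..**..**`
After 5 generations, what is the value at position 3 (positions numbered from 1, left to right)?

.**.***.*
*.*...*..
...***.**
***..*..*
..***.**.
position 3 holds *

*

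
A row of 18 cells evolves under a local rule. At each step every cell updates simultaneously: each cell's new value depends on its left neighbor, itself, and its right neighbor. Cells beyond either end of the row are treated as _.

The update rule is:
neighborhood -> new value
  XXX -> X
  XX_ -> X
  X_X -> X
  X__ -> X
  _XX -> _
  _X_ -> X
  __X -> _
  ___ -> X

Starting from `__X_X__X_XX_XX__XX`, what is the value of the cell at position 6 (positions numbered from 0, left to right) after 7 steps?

X_XXXX_XX_XX_XX__X
XX_XXXX_XX_XX_XX_X
_XX_XXXX_XX_XX_XXX
__XX_XXXX_XX_XX_XX
X__XX_XXXX_XX_XX_X
XX__XX_XXXX_XX_XXX
_XX__XX_XXXX_XX_XX
position 6 holds X

X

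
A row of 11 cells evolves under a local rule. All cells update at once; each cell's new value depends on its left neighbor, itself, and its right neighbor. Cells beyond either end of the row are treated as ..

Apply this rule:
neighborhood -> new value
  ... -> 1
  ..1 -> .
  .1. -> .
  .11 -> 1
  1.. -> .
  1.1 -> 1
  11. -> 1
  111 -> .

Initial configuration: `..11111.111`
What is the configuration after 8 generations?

1...1...1..

generation 1: 1.1...111.1
generation 2: .1..1.1.11.
generation 3: .....1.111.
generation 4: 1111..11.1.
generation 5: 1..1..111..
generation 6: ......1.1.1
generation 7: 11111..1.1.
generation 8: 1...1...1..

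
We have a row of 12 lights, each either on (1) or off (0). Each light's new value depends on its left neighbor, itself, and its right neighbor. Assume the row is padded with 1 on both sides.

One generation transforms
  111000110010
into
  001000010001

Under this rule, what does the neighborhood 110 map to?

1

At position 2 the neighborhood is 110; the next row has 1 there.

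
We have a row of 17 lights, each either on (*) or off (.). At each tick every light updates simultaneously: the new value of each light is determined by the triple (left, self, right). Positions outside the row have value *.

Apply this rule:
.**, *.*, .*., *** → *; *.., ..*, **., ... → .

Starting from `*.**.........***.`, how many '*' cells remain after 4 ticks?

4

.**..........**.*
**...........*.**
*............****
.............****
count of *: 4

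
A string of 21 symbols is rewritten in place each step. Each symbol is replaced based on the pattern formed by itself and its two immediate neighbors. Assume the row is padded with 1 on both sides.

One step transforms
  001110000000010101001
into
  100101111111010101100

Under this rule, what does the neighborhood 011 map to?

At position 2 the neighborhood is 011; the next row has 0 there.

0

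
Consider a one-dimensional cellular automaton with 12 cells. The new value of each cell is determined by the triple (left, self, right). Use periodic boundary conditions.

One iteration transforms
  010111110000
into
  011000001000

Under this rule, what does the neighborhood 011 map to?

At position 3 the neighborhood is 011; the next row has 0 there.

0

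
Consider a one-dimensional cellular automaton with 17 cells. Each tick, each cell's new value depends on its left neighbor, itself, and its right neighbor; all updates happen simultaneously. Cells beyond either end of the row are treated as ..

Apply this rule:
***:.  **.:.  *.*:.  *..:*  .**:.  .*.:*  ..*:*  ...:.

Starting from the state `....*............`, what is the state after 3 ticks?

...***...........
..*...*..........
.***.***.........

.***.***.........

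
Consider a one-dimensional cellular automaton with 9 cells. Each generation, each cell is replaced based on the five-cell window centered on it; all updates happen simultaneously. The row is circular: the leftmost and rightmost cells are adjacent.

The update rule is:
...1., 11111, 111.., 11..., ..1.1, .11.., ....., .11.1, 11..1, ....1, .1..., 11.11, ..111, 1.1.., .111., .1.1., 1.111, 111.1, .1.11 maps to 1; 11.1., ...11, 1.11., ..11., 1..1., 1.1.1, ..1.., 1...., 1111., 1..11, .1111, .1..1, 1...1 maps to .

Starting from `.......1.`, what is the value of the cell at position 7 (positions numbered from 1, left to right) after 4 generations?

1

.111111.1
11.11.1..
.11.1.1..
..1..111.
position 7 holds 1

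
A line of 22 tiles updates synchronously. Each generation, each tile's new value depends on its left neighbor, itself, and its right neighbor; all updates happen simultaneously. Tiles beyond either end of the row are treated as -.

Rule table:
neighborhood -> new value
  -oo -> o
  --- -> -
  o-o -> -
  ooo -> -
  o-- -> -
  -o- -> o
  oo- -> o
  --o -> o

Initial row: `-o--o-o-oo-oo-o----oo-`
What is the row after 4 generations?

oo-oo-o-oo-oo-o-o-o-o-

oo-oo-o-oo-oo-o---ooo-
oo-oo-o-oo-oo-o--oo-o-
oo-oo-o-oo-oo-o-ooo-o-
oo-oo-o-oo-oo-o-o-o-o-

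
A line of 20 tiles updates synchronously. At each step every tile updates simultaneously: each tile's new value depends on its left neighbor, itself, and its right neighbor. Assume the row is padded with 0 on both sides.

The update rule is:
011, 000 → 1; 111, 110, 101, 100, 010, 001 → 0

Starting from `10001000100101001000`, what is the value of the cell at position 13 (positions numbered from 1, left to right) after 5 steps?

0

00100010000000000011
10001000111111111010
00100010100000000000
10001000001111111111
00100011101000000000
position 13 holds 0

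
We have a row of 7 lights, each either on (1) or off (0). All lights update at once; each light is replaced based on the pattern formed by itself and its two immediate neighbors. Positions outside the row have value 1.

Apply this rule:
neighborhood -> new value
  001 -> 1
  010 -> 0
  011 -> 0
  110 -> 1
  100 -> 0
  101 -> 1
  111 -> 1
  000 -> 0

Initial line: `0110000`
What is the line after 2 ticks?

1010001
1100010

1100010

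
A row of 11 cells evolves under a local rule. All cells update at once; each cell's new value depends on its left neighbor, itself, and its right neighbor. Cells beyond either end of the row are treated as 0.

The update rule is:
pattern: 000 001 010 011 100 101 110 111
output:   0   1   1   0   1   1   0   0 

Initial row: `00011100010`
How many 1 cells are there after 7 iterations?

iteration 1: 00100010111
iteration 2: 01110111000
iteration 3: 10001000100
iteration 4: 11011101110
iteration 5: 00100010001
iteration 6: 01110111011
iteration 7: 10001000100
count of 1: 3

3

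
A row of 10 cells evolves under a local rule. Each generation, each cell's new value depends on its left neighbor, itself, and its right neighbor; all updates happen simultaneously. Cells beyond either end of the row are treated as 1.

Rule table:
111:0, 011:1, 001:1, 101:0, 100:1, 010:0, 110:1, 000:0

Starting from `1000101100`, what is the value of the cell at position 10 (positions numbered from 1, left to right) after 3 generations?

1101001111
0100111000
0011101101
position 10 holds 1

1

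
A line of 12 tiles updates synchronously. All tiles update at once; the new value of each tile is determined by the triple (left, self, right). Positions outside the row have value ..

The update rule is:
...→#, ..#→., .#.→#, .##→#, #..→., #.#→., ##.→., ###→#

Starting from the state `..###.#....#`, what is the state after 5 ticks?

#.##..#.##.#
#.#...#.#..#
#.#.#.#.#..#
#.#.#.#.#..#  (fixed point — unchanged through tick 5)

#.#.#.#.#..#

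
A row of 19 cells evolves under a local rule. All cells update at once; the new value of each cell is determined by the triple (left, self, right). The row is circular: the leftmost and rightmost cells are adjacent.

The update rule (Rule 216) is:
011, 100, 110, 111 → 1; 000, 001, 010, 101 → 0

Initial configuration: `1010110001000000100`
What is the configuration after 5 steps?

0010111111100010000

0000111000100000010
0000111100010000001
1000111110001000000
0100111111000100000
0010111111100010000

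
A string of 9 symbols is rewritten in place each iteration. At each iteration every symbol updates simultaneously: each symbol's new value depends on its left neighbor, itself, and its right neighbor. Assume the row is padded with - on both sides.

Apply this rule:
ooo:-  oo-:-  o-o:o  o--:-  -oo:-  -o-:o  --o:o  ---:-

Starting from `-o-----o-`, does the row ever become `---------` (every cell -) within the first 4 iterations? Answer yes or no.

oo----oo-
-----o---
----oo---
---o-----
iteration 4 is ---o-----, still not uniform -

no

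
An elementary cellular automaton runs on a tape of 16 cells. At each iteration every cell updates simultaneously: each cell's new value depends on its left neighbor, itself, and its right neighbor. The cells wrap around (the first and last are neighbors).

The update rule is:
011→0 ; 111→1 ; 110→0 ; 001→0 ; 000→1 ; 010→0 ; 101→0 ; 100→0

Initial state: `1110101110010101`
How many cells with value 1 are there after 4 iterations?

2

1100000100000000
0001110001111110
1100100100111100
0000000000011000
count of 1: 2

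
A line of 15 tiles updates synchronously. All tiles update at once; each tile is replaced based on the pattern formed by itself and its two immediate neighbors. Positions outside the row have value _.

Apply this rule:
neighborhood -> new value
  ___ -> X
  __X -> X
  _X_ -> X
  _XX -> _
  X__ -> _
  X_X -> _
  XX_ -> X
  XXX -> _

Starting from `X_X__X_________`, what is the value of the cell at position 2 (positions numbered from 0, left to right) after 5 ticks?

X

X_X_XX_XXXXXXXX
X_X__X________X
X_X_XX_XXXXXXXX  (repeats tick 1; period 2)
tick 5: X_X_XX_XXXXXXXX
position 2 holds X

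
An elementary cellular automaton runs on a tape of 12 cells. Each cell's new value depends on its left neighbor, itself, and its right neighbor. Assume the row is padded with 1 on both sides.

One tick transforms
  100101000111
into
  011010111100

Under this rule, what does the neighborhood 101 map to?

1

At position 4 the neighborhood is 101; the next row has 1 there.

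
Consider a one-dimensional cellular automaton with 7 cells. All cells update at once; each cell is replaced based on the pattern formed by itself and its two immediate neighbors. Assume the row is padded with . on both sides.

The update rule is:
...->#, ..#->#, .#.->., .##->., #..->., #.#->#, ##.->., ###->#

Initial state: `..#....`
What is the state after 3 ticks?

###.#..

tick 1: ##..###
tick 2: ...#.#.
tick 3: ###.#..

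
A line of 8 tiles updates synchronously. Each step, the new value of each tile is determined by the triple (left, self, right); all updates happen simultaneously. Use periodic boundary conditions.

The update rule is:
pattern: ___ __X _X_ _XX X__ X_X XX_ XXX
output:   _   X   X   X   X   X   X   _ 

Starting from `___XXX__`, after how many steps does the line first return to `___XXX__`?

6

__XX_XX_
_XXXXXXX
XX_____X
_XX___XX
XXXX_XXX
___XXX__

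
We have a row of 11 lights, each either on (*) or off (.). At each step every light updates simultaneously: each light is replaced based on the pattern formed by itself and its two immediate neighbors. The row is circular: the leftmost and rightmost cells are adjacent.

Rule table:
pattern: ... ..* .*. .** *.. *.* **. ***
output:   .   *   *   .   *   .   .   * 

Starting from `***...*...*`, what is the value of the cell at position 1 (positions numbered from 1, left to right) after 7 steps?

**.*.***.*.
...*..*..*.
..*********
**.*******.
....*****..
...*.***.*.
..**..*..**
position 1 holds .

.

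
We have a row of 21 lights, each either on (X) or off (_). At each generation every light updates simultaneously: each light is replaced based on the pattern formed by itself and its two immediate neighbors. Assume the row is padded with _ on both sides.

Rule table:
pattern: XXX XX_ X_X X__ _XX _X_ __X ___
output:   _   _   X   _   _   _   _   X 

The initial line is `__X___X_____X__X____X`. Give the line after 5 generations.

X___X___XXX______XX__

X___X___XXX______XX__
__X___X_____XXXX____X
X___X___XXX______XX__  (repeats generation 1; period 2)
generation 5: X___X___XXX______XX__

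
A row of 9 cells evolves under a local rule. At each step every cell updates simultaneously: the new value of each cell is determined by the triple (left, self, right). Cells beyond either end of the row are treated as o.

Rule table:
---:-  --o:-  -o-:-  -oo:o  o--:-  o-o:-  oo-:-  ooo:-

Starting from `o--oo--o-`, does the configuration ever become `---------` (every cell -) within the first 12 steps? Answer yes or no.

yes

step 1: ---o-----
step 2: ---------
all cells are - at step 2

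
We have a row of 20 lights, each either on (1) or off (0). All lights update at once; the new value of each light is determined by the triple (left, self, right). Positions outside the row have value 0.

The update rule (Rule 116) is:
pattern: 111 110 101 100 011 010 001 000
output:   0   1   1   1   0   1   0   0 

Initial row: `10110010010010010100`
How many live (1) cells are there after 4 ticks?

11

11011011011011011110
01101101101101100011
00110110110110110001
00011011011011011001
count of 1: 11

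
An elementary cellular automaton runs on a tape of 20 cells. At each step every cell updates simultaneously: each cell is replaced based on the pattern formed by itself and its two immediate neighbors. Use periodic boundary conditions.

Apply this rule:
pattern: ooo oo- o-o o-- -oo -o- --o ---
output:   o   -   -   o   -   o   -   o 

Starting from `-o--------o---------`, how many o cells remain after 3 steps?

14

step 1: -oooooooo-oooooooooo
step 2: --oooooo---oooooooo-
step 3: o--oooo-oo--oooooo-o
count of o: 14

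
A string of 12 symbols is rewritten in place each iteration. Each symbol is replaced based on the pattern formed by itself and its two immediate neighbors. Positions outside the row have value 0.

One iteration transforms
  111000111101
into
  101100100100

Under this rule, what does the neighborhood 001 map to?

0

At position 5 the neighborhood is 001; the next row has 0 there.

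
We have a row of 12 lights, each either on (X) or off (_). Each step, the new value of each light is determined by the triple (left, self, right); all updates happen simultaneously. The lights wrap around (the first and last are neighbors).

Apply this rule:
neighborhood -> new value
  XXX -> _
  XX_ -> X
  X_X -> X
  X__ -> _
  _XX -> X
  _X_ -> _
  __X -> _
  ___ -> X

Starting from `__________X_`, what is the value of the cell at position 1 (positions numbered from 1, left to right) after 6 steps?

XXXXXXXXX___
X_______X_X_
__XXXXX__X_X
__X___X___X_
X___X___X___
__X___X___X_
position 1 holds _

_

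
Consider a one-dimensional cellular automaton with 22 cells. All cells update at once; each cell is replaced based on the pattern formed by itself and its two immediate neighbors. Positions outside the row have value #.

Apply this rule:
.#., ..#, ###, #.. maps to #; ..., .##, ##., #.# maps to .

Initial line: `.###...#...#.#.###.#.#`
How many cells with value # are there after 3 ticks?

16

..#.#.###.##.#..#..#..
###.#..#.....#########
##..#####...#.########
count of #: 16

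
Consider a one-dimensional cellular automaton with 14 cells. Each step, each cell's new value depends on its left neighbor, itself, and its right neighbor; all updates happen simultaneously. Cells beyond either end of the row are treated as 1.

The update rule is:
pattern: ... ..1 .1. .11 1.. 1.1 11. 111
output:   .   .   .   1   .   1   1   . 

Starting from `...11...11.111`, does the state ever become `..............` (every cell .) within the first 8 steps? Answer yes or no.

no

step 1: ...11...1111..
step 2: ...11...1..1..
step 3: ...11.........
step 4: ...11.........  (fixed point — unchanged through step 8)
step 8 is ...11........., still not uniform .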